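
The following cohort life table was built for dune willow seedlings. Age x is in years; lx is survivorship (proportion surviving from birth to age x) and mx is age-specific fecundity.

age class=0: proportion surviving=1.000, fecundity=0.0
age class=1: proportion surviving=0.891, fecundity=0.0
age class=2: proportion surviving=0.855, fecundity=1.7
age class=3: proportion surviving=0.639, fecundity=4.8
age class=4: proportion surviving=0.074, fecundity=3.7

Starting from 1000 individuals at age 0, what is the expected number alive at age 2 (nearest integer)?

Expected survivors = N0 · l_2 = 1000 × 0.855 = 855 → 855

855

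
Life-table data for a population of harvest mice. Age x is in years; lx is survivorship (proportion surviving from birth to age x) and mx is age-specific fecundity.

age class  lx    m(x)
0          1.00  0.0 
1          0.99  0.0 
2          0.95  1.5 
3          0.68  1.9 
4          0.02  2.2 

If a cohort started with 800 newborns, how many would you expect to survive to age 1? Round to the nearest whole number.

792

Expected survivors = N0 · l_1 = 800 × 0.99 = 792 → 792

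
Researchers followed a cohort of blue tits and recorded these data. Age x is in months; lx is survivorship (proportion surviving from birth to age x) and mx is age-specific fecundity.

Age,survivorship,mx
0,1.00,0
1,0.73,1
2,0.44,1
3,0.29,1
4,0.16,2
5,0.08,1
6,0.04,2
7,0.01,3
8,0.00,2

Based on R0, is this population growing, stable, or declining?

R0 = Σ lx·mx = 0 + 0.73 + 0.44 + 0.29 + 0.32 + 0.08 + 0.08 + 0.03 + 0 = 1.97
R0 > 1, so the population is growing.

growing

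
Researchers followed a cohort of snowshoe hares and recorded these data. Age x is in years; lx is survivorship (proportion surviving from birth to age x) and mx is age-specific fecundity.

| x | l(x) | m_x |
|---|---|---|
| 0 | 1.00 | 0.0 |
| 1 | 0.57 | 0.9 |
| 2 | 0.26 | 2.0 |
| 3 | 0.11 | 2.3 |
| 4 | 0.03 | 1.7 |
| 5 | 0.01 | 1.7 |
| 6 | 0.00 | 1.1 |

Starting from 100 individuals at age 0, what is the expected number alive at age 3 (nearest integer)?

Expected survivors = N0 · l_3 = 100 × 0.11 = 11 → 11

11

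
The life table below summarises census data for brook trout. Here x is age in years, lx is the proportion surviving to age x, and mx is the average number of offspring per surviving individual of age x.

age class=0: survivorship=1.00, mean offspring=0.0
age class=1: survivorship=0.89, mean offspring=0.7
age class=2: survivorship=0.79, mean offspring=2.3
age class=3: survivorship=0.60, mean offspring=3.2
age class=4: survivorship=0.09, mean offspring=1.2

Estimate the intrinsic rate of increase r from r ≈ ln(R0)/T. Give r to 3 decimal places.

R0 = Σ lx·mx = 0 + 0.623 + 1.817 + 1.92 + 0.108 = 4.468
Σ x·lx·mx = 10.449; T = 10.449/4.468 = 2.33863…
r ≈ ln(R0)/T = ln(4.468)/2.33863… = 0.64009… → 0.640

0.640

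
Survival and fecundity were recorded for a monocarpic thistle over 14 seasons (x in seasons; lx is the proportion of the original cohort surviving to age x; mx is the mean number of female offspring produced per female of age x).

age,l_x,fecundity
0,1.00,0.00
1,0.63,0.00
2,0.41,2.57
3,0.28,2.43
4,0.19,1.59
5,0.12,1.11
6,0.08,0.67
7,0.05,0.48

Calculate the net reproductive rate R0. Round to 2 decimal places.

2.25

lx·mx by age: 0, 0, 1.0537, 0.6804, 0.3021, 0.1332, 0.0536, 0.024
R0 = Σ lx·mx = 2.247 → 2.25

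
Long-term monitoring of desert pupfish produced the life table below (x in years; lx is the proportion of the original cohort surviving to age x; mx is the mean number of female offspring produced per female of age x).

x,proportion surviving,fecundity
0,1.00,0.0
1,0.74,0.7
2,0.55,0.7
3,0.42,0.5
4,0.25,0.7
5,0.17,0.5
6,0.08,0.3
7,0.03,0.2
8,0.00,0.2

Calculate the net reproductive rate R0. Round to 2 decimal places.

lx·mx by age: 0, 0.518, 0.385, 0.21, 0.175, 0.085, 0.024, 0.006, 0
R0 = Σ lx·mx = 1.403 → 1.40

1.40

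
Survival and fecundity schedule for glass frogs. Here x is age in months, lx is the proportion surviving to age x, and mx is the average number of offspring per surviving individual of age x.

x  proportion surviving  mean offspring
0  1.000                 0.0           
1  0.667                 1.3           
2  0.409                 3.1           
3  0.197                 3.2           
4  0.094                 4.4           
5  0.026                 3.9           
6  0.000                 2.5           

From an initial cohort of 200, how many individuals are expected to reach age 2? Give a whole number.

82

Expected survivors = N0 · l_2 = 200 × 0.409 = 81.8 → 82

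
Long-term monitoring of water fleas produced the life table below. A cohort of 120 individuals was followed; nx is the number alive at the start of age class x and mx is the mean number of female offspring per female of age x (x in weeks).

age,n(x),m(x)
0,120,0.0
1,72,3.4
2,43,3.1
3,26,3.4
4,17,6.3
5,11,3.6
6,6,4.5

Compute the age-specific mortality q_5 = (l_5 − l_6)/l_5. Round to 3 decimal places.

lx = nx/n0 = nx/120: 1, 0.6, 0.35833…, 0.21667…, 0.14167…, 0.09167…, 0.05
q_5 = (l_5 − l_6) / l_5 = (0.091667… − 0.05) / 0.091667…
     = 0.041667… / 0.091667… = 0.454545… → 0.455

0.455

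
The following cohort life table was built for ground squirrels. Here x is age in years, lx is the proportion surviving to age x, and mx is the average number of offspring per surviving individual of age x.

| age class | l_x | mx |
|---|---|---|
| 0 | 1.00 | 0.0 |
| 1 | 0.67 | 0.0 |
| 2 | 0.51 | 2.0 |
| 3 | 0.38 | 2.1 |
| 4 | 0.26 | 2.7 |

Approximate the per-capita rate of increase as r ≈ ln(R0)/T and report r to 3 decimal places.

R0 = Σ lx·mx = 0 + 0 + 1.02 + 0.798 + 0.702 = 2.52
Σ x·lx·mx = 7.242; T = 7.242/2.52 = 2.87381…
r ≈ ln(R0)/T = ln(2.52)/2.87381… = 0.32161… → 0.322

0.322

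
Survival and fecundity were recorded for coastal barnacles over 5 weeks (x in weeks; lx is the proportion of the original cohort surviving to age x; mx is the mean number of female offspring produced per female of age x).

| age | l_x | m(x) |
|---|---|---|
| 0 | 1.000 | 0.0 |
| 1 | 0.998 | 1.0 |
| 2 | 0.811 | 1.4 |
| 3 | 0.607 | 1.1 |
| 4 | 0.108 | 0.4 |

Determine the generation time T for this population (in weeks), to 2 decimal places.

1.91

lx·mx: 0, 0.998, 1.1354, 0.6677, 0.0432 → R0 = 2.8443
x·lx·mx: 0, 0.998, 2.2708, 2.0031, 0.1728 → Σ = 5.4447
T = 5.4447 / 2.8443 = 1.91425… → 1.91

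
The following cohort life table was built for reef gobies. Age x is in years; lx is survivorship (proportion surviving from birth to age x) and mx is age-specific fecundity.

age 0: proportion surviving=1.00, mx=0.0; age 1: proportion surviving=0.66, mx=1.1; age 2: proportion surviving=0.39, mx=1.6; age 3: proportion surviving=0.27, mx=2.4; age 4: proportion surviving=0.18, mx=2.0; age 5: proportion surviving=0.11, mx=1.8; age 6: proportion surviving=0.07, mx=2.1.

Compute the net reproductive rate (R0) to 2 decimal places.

lx·mx by age: 0, 0.726, 0.624, 0.648, 0.36, 0.198, 0.147
R0 = Σ lx·mx = 2.703 → 2.70

2.70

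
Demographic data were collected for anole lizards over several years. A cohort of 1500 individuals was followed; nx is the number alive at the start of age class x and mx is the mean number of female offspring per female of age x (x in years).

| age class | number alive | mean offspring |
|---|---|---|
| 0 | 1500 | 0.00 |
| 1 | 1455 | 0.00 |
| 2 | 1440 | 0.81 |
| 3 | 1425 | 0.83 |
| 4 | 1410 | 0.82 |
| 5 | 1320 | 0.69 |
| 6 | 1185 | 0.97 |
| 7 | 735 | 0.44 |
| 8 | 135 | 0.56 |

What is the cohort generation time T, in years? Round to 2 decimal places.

lx = nx/n0 = nx/1500: 1, 0.97, 0.96, 0.95, 0.94, 0.88, 0.79, 0.49, 0.09
lx·mx: 0, 0, 0.7776, 0.7885, 0.7708, 0.6072, 0.7663, 0.2156, 0.0504 → R0 = 3.9764
x·lx·mx: 0, 0, 1.5552, 2.3655, 3.0832, 3.036, 4.5978, 1.5092, 0.4032 → Σ = 16.5501
T = 16.5501 / 3.9764 = 4.162081… → 4.16

4.16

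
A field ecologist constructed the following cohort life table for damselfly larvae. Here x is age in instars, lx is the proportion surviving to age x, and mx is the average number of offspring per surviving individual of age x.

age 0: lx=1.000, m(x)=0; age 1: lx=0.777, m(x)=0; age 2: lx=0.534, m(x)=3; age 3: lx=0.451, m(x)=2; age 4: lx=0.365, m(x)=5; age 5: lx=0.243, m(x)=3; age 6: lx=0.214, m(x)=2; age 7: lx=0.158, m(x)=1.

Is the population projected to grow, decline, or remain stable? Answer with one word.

growing

R0 = Σ lx·mx = 0 + 0 + 1.602 + 0.902 + 1.825 + 0.729 + 0.428 + 0.158 = 5.644
R0 > 1, so the population is growing.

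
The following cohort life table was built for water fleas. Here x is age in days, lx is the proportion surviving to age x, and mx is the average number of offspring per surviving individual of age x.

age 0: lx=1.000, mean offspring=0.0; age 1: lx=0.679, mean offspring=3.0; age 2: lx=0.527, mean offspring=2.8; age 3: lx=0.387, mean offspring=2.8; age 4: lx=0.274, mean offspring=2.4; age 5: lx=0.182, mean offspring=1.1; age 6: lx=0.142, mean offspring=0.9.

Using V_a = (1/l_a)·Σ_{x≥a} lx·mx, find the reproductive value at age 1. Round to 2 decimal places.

8.22

lx·mx for x ≥ 1: 2.037, 1.4756, 1.0836, 0.6576, 0.2002, 0.1278 → sum = 5.5818
V_1 = 5.5818 / l_1 = 5.5818 / 0.679 = 8.220619… → 8.22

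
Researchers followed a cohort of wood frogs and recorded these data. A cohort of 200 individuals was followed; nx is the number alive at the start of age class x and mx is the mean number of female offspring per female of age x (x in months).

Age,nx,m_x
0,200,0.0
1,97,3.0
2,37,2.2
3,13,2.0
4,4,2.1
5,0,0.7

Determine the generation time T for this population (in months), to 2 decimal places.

lx = nx/n0 = nx/200: 1, 0.485, 0.185, 0.065, 0.02, 0
lx·mx: 0, 1.455, 0.407, 0.13, 0.042, 0 → R0 = 2.034
x·lx·mx: 0, 1.455, 0.814, 0.39, 0.168, 0 → Σ = 2.827
T = 2.827 / 2.034 = 1.389872… → 1.39

1.39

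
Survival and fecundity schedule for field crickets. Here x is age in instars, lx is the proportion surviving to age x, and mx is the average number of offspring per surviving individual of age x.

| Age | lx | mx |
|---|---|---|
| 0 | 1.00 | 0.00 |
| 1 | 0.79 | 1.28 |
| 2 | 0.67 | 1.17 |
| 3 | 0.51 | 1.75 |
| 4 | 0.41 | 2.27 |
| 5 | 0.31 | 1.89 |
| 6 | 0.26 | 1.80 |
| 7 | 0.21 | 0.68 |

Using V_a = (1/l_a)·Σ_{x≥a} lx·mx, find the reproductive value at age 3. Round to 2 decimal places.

5.92

lx·mx for x ≥ 3: 0.8925, 0.9307, 0.5859, 0.468, 0.1428 → sum = 3.0199
V_3 = 3.0199 / l_3 = 3.0199 / 0.51 = 5.921373… → 5.92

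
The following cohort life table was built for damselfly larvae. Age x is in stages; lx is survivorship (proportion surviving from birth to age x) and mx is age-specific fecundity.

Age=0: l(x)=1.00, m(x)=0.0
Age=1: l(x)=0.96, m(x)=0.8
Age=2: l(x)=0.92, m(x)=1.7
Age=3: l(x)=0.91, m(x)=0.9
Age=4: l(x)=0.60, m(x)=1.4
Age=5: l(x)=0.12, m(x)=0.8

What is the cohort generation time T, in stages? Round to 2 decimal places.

lx·mx: 0, 0.768, 1.564, 0.819, 0.84, 0.096 → R0 = 4.087
x·lx·mx: 0, 0.768, 3.128, 2.457, 3.36, 0.48 → Σ = 10.193
T = 10.193 / 4.087 = 2.494005… → 2.49

2.49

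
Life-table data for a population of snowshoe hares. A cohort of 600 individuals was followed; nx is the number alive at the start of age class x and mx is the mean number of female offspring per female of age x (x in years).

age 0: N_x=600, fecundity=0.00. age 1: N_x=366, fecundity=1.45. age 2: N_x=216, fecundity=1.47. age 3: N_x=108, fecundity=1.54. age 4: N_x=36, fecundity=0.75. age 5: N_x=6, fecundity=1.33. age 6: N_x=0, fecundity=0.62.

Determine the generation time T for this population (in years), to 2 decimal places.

lx = nx/n0 = nx/600: 1, 0.61, 0.36, 0.18, 0.06, 0.01, 0
lx·mx: 0, 0.8845, 0.5292, 0.2772, 0.045, 0.0133, 0 → R0 = 1.7492
x·lx·mx: 0, 0.8845, 1.0584, 0.8316, 0.18, 0.0665, 0 → Σ = 3.021
T = 3.021 / 1.7492 = 1.727075… → 1.73

1.73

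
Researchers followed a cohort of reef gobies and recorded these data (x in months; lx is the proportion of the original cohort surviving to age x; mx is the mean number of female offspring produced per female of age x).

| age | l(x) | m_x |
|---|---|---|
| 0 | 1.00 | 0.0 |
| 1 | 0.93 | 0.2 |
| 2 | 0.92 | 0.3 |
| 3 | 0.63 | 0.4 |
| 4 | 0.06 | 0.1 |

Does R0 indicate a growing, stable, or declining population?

R0 = Σ lx·mx = 0 + 0.186 + 0.276 + 0.252 + 0.006 = 0.72
R0 < 1, so the population is declining.

declining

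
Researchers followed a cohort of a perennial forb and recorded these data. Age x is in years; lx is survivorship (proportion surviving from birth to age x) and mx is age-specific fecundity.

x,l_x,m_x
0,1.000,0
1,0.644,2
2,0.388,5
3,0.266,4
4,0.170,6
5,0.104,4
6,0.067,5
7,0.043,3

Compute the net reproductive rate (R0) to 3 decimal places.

lx·mx by age: 0, 1.288, 1.94, 1.064, 1.02, 0.416, 0.335, 0.129
R0 = Σ lx·mx = 6.192 → 6.192

6.192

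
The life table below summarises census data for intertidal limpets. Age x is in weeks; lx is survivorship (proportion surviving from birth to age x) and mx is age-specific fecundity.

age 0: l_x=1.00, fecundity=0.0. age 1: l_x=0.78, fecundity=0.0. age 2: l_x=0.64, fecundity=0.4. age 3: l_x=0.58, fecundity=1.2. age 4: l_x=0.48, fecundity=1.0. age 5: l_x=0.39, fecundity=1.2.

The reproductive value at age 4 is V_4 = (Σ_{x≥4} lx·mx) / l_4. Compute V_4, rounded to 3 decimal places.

lx·mx for x ≥ 4: 0.48, 0.468 → sum = 0.948
V_4 = 0.948 / l_4 = 0.948 / 0.48 = 1.975 → 1.975

1.975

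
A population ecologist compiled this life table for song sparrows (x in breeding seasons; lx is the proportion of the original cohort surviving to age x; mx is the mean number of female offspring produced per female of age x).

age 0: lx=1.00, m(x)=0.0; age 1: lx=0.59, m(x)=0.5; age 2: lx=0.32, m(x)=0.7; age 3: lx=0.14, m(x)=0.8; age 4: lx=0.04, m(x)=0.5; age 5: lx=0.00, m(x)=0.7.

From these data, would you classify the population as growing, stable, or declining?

R0 = Σ lx·mx = 0 + 0.295 + 0.224 + 0.112 + 0.02 + 0 = 0.651
R0 < 1, so the population is declining.

declining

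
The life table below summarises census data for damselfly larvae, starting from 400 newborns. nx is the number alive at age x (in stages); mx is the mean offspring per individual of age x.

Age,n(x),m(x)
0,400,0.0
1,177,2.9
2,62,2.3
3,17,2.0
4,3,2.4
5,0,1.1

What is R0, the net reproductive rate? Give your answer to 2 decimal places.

lx = nx/n0 = nx/400: 1, 0.4425, 0.155, 0.0425, 0.0075, 0
lx·mx by age: 0, 1.28325, 0.3565, 0.085, 0.018, 0
R0 = Σ lx·mx = 1.74275 → 1.74

1.74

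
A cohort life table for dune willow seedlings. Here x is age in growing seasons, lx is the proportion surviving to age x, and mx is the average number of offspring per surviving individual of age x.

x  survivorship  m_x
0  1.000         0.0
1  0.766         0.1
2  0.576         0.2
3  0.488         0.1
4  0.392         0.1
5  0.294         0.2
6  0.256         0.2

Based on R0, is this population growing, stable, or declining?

declining

R0 = Σ lx·mx = 0 + 0.0766 + 0.1152 + 0.0488 + 0.0392 + 0.0588 + 0.0512 = 0.3898
R0 < 1, so the population is declining.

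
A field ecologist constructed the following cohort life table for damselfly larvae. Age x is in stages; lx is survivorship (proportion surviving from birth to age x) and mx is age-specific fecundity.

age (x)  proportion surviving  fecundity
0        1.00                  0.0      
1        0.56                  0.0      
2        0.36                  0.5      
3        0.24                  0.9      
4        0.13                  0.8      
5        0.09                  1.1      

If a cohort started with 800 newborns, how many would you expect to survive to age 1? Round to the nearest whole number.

448

Expected survivors = N0 · l_1 = 800 × 0.56 = 448 → 448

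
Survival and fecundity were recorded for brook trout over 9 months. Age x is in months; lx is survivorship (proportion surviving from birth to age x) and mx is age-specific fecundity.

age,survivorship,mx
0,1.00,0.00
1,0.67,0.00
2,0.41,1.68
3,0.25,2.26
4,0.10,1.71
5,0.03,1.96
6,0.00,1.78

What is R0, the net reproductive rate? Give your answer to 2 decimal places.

1.48

lx·mx by age: 0, 0, 0.6888, 0.565, 0.171, 0.0588, 0
R0 = Σ lx·mx = 1.4836 → 1.48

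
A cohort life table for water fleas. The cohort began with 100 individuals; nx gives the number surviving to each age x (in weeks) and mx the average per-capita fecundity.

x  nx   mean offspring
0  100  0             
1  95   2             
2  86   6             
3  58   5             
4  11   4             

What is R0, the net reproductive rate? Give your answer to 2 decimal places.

10.40

lx = nx/n0 = nx/100: 1, 0.95, 0.86, 0.58, 0.11
lx·mx by age: 0, 1.9, 5.16, 2.9, 0.44
R0 = Σ lx·mx = 10.4 → 10.40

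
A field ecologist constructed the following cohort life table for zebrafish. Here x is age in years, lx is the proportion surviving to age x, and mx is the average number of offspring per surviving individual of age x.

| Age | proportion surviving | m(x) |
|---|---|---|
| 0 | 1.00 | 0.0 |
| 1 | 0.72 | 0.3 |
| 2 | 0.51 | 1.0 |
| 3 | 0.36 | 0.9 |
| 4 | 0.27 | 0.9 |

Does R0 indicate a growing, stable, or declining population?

growing

R0 = Σ lx·mx = 0 + 0.216 + 0.51 + 0.324 + 0.243 = 1.293
R0 > 1, so the population is growing.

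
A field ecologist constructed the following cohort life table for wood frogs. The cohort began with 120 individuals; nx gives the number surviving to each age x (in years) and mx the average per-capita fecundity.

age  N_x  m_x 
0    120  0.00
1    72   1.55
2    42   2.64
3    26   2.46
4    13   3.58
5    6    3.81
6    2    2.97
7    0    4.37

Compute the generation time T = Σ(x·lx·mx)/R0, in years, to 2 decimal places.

2.38

lx = nx/n0 = nx/120: 1, 0.6, 0.35, 0.21667…, 0.10833…, 0.05, 0.01667…, 0
lx·mx: 0, 0.93, 0.924, 0.533…, 0.387833…, 0.1905, 0.0495…, 0 → R0 = 3.014833…
x·lx·mx: 0, 0.93, 1.848, 1.599…, 1.551333…, 0.9525, 0.297…, 0 → Σ = 7.177833…
T = 7.177833… / 3.014833… = 2.380839… → 2.38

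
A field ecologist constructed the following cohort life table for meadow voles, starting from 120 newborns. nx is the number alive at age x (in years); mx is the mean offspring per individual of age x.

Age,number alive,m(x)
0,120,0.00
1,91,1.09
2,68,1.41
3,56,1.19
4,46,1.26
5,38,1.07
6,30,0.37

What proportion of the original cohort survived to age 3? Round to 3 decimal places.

0.467

l_3 = n_3/n_0 = 56/120 = 0.466667… → 0.467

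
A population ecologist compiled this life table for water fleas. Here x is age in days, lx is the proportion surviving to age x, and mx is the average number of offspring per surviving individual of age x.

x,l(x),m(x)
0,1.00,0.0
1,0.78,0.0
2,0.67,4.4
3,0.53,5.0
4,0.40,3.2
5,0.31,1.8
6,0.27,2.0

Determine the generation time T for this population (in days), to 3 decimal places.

lx·mx: 0, 0, 2.948, 2.65, 1.28, 0.558, 0.54 → R0 = 7.976
x·lx·mx: 0, 0, 5.896, 7.95, 5.12, 2.79, 3.24 → Σ = 24.996
T = 24.996 / 7.976 = 3.133902… → 3.134

3.134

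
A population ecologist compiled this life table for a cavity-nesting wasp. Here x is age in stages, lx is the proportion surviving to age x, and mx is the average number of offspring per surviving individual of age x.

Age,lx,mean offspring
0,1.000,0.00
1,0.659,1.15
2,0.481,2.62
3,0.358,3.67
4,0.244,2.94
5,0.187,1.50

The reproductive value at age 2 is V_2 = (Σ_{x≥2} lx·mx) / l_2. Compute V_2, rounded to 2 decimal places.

7.43

lx·mx for x ≥ 2: 1.26022, 1.31386, 0.71736, 0.2805 → sum = 3.57194
V_2 = 3.57194 / l_2 = 3.57194 / 0.481 = 7.426071… → 7.43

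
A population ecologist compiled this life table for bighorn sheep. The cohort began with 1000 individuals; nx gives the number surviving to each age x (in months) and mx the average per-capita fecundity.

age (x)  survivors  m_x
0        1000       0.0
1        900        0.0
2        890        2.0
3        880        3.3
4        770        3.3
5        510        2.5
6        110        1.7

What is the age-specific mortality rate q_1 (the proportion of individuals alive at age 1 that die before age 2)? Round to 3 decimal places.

0.011

lx = nx/n0 = nx/1000: 1, 0.9, 0.89, 0.88, 0.77, 0.51, 0.11
q_1 = (l_1 − l_2) / l_1 = (0.9 − 0.89) / 0.9
     = 0.01 / 0.9 = 0.011111… → 0.011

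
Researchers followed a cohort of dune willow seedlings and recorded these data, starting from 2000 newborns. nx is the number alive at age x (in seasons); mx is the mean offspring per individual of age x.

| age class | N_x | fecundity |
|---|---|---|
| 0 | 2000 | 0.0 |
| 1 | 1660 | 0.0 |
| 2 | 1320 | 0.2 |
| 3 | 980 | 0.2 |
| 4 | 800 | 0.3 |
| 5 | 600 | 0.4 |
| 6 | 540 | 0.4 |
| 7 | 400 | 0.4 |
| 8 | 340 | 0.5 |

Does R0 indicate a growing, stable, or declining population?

declining

lx = nx/n0 = nx/2000: 1, 0.83, 0.66, 0.49, 0.4, 0.3, 0.27, 0.2, 0.17
R0 = Σ lx·mx = 0 + 0 + 0.132 + 0.098 + 0.12 + 0.12 + 0.108 + 0.08 + 0.085 = 0.743
R0 < 1, so the population is declining.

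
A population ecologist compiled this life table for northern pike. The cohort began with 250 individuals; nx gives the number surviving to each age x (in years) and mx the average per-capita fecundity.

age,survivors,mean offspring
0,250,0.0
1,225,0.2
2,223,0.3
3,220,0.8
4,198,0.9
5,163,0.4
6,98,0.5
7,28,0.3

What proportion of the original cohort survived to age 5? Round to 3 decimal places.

l_5 = n_5/n_0 = 163/250 = 0.652 → 0.652

0.652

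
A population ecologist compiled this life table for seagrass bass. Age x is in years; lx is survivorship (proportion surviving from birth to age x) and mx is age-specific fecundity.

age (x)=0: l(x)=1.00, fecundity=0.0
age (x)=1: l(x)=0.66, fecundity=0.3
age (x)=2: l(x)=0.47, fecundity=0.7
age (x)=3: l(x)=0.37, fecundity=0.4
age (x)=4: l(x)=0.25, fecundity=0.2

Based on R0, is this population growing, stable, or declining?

R0 = Σ lx·mx = 0 + 0.198 + 0.329 + 0.148 + 0.05 = 0.725
R0 < 1, so the population is declining.

declining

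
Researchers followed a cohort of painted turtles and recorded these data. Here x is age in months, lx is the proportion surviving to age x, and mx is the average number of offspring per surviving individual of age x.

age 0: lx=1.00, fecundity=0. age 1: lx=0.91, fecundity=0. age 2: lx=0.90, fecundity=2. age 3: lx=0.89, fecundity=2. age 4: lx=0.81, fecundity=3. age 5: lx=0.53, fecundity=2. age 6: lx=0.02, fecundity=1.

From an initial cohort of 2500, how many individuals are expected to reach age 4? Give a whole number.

2025

Expected survivors = N0 · l_4 = 2500 × 0.81 = 2025 → 2025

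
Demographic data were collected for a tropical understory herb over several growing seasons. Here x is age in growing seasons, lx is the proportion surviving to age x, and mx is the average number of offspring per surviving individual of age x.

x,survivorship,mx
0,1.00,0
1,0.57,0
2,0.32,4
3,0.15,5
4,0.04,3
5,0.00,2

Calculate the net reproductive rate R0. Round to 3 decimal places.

2.150

lx·mx by age: 0, 0, 1.28, 0.75, 0.12, 0
R0 = Σ lx·mx = 2.15 → 2.150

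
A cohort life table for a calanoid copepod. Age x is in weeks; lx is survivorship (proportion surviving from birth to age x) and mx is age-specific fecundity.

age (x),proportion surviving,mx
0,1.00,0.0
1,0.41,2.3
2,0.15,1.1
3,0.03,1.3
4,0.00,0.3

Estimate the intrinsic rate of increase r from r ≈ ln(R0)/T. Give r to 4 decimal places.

0.1132

R0 = Σ lx·mx = 0 + 0.943 + 0.165 + 0.039 + 0 = 1.147
Σ x·lx·mx = 1.39; T = 1.39/1.147 = 1.21186…
r ≈ ln(R0)/T = ln(1.147)/1.21186… = 0.113173… → 0.1132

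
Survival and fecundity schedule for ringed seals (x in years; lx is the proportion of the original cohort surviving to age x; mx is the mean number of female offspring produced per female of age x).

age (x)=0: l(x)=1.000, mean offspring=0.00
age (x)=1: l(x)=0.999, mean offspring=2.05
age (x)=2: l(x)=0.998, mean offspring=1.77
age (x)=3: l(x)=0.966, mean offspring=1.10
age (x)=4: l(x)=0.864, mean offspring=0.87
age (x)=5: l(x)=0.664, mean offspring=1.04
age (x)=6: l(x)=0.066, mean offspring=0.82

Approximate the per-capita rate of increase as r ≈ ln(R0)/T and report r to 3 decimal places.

R0 = Σ lx·mx = 0 + 2.04795 + 1.76646 + 1.0626 + 0.75168 + 0.69056 + 0.05412 = 6.37337
Σ x·lx·mx = 15.55291; T = 15.55291/6.37337 = 2.4403…
r ≈ ln(R0)/T = ln(6.37337)/2.4403… = 0.75898… → 0.759

0.759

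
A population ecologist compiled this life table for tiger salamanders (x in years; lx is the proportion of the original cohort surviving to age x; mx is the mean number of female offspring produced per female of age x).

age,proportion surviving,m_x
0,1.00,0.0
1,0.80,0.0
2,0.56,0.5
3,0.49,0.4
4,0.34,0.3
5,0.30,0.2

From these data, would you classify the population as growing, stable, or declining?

declining

R0 = Σ lx·mx = 0 + 0 + 0.28 + 0.196 + 0.102 + 0.06 = 0.638
R0 < 1, so the population is declining.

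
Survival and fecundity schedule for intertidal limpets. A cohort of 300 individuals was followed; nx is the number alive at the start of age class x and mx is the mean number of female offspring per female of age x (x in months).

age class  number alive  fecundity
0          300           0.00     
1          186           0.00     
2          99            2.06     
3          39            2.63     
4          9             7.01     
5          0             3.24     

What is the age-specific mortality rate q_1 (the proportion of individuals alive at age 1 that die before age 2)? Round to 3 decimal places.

lx = nx/n0 = nx/300: 1, 0.62, 0.33, 0.13, 0.03, 0
q_1 = (l_1 − l_2) / l_1 = (0.62 − 0.33) / 0.62
     = 0.29 / 0.62 = 0.467742… → 0.468

0.468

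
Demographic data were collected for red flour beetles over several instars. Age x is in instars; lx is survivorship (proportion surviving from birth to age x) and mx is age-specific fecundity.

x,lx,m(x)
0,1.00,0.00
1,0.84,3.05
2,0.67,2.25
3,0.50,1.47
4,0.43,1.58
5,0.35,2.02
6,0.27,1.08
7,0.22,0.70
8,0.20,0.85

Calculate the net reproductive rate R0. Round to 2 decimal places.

6.81

lx·mx by age: 0, 2.562, 1.5075, 0.735, 0.6794, 0.707, 0.2916, 0.154, 0.17
R0 = Σ lx·mx = 6.8065 → 6.81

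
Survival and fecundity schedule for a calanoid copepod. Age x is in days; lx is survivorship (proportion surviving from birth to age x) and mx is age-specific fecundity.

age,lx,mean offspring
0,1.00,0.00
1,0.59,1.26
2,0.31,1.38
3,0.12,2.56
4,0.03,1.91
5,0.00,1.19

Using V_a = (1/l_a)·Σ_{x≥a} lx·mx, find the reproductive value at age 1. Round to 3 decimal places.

lx·mx for x ≥ 1: 0.7434, 0.4278, 0.3072, 0.0573, 0 → sum = 1.5357
V_1 = 1.5357 / l_1 = 1.5357 / 0.59 = 2.602881… → 2.603

2.603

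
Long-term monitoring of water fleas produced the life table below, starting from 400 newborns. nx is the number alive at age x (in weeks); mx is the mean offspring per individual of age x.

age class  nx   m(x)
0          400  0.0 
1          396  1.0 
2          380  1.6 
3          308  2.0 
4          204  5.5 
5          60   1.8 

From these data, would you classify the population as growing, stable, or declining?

lx = nx/n0 = nx/400: 1, 0.99, 0.95, 0.77, 0.51, 0.15
R0 = Σ lx·mx = 0 + 0.99 + 1.52 + 1.54 + 2.805 + 0.27 = 7.125
R0 > 1, so the population is growing.

growing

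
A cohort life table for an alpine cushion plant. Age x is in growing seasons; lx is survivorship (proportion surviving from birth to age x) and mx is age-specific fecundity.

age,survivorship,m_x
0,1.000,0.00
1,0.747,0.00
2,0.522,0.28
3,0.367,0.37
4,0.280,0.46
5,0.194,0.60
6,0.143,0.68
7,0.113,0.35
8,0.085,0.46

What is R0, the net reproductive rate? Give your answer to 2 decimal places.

lx·mx by age: 0, 0, 0.14616, 0.13579, 0.1288, 0.1164, 0.09724, 0.03955, 0.0391
R0 = Σ lx·mx = 0.70304 → 0.70

0.70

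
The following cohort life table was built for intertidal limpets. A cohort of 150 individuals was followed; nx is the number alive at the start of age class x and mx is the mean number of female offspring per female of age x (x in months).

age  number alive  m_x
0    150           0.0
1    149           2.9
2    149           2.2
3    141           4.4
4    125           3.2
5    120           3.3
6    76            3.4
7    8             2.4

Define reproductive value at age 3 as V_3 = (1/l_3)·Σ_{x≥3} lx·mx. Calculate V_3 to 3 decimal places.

lx = nx/n0 = nx/150: 1, 0.99333…, 0.99333…, 0.94, 0.83333…, 0.8, 0.50667…, 0.05333…
lx·mx for x ≥ 3: 4.136, 2.666667…, 2.64, 1.722667…, 0.128… → sum = 11.293333…
V_3 = 11.293333… / l_3 = 11.293333… / 0.94 = 12.014184… → 12.014

12.014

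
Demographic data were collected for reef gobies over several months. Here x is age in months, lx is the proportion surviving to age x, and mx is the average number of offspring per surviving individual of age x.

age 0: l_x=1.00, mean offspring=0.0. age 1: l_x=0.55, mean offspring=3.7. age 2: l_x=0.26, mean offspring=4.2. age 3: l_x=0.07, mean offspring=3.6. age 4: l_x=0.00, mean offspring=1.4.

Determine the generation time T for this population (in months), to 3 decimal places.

1.472

lx·mx: 0, 2.035, 1.092, 0.252, 0 → R0 = 3.379
x·lx·mx: 0, 2.035, 2.184, 0.756, 0 → Σ = 4.975
T = 4.975 / 3.379 = 1.472329… → 1.472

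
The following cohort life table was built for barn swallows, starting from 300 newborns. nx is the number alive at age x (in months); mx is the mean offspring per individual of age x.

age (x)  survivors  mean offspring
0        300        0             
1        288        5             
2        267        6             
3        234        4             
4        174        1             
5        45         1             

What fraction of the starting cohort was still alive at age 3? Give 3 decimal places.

0.780

l_3 = n_3/n_0 = 234/300 = 0.78 → 0.780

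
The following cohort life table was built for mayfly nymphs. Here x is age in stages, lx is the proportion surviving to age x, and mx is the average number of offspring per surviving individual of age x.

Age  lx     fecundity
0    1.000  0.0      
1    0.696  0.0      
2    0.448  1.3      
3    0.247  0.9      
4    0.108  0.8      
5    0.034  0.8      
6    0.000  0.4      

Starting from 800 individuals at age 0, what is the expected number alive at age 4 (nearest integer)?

86

Expected survivors = N0 · l_4 = 800 × 0.108 = 86.4 → 86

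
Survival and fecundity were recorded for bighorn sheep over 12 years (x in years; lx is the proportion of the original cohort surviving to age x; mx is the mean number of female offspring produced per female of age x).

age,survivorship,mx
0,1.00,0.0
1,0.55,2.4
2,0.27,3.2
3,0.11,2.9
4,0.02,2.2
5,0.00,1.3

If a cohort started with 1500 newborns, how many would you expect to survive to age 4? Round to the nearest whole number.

30

Expected survivors = N0 · l_4 = 1500 × 0.02 = 30 → 30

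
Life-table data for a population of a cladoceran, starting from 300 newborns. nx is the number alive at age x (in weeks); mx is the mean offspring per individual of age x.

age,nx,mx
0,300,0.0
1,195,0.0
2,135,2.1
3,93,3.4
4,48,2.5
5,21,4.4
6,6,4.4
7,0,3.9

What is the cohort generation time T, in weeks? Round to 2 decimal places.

3.12

lx = nx/n0 = nx/300: 1, 0.65, 0.45, 0.31, 0.16, 0.07, 0.02, 0
lx·mx: 0, 0, 0.945, 1.054, 0.4, 0.308, 0.088, 0 → R0 = 2.795
x·lx·mx: 0, 0, 1.89, 3.162, 1.6, 1.54, 0.528, 0 → Σ = 8.72
T = 8.72 / 2.795 = 3.119857… → 3.12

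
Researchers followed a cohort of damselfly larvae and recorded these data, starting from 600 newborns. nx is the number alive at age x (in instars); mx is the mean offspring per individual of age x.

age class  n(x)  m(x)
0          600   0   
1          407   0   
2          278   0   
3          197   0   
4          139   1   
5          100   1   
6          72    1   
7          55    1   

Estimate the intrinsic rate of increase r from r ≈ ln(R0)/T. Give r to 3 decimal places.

lx = nx/n0 = nx/600: 1, 0.67833…, 0.46333…, 0.32833…, 0.23167…, 0.16667…, 0.12, 0.09167…
R0 = Σ lx·mx = 0 + 0 + 0 + 0 + 0.23167… + 0.16667… + 0.12 + 0.09167… = 0.61…
Σ x·lx·mx = 3.121667…; T = 3.121667…/0.61… = 5.11749…
r ≈ ln(R0)/T = ln(0.61…)/5.11749… = -0.09659… → -0.097

-0.097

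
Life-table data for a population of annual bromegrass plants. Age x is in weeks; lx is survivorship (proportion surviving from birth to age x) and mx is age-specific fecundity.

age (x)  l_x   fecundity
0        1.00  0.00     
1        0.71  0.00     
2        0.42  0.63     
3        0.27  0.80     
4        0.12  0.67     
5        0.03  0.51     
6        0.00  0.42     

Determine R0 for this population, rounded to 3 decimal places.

lx·mx by age: 0, 0, 0.2646, 0.216, 0.0804, 0.0153, 0
R0 = Σ lx·mx = 0.5763 → 0.576

0.576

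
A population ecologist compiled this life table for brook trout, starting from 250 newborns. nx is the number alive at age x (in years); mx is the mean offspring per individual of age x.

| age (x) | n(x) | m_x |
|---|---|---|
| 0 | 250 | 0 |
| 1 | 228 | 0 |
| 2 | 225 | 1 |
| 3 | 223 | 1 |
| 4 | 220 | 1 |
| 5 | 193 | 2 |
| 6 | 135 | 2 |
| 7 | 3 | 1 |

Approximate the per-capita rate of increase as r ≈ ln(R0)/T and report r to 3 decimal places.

lx = nx/n0 = nx/250: 1, 0.912, 0.9, 0.892, 0.88, 0.772, 0.54, 0.012
R0 = Σ lx·mx = 0 + 0 + 0.9 + 0.892 + 0.88 + 1.544 + 1.08 + 0.012 = 5.308
Σ x·lx·mx = 22.28; T = 22.28/5.308 = 4.19744…
r ≈ ln(R0)/T = ln(5.308)/4.19744… = 0.39767… → 0.398

0.398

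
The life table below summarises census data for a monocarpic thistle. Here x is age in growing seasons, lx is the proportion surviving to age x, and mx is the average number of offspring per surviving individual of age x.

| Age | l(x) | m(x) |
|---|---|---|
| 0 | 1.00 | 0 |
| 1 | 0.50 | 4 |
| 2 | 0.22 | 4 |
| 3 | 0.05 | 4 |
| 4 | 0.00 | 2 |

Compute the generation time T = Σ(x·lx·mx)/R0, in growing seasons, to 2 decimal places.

lx·mx: 0, 2, 0.88, 0.2, 0 → R0 = 3.08
x·lx·mx: 0, 2, 1.76, 0.6, 0 → Σ = 4.36
T = 4.36 / 3.08 = 1.415584… → 1.42

1.42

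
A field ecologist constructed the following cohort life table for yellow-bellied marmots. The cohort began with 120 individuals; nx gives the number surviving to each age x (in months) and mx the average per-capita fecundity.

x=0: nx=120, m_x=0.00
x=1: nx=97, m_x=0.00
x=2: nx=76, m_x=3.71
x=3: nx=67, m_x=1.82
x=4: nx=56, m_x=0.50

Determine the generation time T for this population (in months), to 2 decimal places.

2.41

lx = nx/n0 = nx/120: 1, 0.80833…, 0.63333…, 0.55833…, 0.46667…
lx·mx: 0, 0, 2.349667…, 1.016167…, 0.233333… → R0 = 3.599167…
x·lx·mx: 0, 0, 4.699333…, 3.0485…, 0.933333… → Σ = 8.681167…
T = 8.681167… / 3.599167… = 2.411994… → 2.41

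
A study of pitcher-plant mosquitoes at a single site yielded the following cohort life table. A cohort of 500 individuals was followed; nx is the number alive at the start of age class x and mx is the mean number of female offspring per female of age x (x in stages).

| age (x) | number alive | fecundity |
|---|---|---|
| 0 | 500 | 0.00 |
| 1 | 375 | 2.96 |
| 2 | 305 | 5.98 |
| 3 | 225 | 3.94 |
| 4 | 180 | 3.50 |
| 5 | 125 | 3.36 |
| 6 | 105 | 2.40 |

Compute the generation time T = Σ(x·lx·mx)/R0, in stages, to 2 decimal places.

lx = nx/n0 = nx/500: 1, 0.75, 0.61, 0.45, 0.36, 0.25, 0.21
lx·mx: 0, 2.22, 3.6478, 1.773, 1.26, 0.84, 0.504 → R0 = 10.2448
x·lx·mx: 0, 2.22, 7.2956, 5.319, 5.04, 4.2, 3.024 → Σ = 27.0986
T = 27.0986 / 10.2448 = 2.645108… → 2.65

2.65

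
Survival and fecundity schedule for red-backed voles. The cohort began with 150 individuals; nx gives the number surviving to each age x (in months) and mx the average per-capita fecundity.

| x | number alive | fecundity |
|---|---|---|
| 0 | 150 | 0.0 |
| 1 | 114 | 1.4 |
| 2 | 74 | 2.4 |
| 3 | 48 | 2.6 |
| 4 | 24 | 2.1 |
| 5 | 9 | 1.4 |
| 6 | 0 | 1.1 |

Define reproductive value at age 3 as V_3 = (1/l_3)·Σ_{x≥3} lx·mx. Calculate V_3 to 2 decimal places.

lx = nx/n0 = nx/150: 1, 0.76, 0.49333…, 0.32, 0.16, 0.06, 0
lx·mx for x ≥ 3: 0.832, 0.336, 0.084, 0 → sum = 1.252
V_3 = 1.252 / l_3 = 1.252 / 0.32 = 3.9125 → 3.91

3.91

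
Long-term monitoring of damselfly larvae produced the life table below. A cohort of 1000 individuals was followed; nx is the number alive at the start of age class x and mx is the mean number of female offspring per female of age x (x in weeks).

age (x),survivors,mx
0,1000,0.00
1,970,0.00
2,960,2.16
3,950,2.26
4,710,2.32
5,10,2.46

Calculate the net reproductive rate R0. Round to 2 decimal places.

5.89

lx = nx/n0 = nx/1000: 1, 0.97, 0.96, 0.95, 0.71, 0.01
lx·mx by age: 0, 0, 2.0736, 2.147, 1.6472, 0.0246
R0 = Σ lx·mx = 5.8924 → 5.89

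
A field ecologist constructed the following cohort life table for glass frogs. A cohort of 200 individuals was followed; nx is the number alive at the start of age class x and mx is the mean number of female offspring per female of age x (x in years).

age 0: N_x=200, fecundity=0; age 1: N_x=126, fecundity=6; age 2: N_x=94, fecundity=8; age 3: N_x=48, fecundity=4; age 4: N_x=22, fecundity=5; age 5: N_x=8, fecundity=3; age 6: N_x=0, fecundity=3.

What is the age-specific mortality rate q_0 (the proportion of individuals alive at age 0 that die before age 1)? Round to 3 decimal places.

0.370

lx = nx/n0 = nx/200: 1, 0.63, 0.47, 0.24, 0.11, 0.04, 0
q_0 = (l_0 − l_1) / l_0 = (1 − 0.63) / 1
     = 0.37 / 1 = 0.37 → 0.370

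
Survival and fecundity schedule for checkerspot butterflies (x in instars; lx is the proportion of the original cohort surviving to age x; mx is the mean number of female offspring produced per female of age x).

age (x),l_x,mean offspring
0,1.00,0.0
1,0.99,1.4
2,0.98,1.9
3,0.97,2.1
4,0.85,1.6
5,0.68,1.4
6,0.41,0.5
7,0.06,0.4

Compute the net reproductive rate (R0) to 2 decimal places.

lx·mx by age: 0, 1.386, 1.862, 2.037, 1.36, 0.952, 0.205, 0.024
R0 = Σ lx·mx = 7.826 → 7.83

7.83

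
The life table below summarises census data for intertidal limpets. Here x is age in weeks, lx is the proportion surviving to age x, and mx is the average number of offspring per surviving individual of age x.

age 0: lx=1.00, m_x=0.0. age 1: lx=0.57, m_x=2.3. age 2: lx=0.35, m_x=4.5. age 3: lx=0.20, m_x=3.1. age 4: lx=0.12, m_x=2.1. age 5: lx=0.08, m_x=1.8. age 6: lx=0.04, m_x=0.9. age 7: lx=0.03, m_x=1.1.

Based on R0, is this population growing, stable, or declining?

R0 = Σ lx·mx = 0 + 1.311 + 1.575 + 0.62 + 0.252 + 0.144 + 0.036 + 0.033 = 3.971
R0 > 1, so the population is growing.

growing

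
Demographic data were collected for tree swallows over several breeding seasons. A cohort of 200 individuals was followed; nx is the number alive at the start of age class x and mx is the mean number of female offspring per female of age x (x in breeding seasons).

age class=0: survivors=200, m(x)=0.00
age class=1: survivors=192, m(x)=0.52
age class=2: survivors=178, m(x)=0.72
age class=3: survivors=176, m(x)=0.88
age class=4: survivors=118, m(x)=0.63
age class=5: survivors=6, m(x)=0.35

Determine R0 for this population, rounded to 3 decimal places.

lx = nx/n0 = nx/200: 1, 0.96, 0.89, 0.88, 0.59, 0.03
lx·mx by age: 0, 0.4992, 0.6408, 0.7744, 0.3717, 0.0105
R0 = Σ lx·mx = 2.2966 → 2.297

2.297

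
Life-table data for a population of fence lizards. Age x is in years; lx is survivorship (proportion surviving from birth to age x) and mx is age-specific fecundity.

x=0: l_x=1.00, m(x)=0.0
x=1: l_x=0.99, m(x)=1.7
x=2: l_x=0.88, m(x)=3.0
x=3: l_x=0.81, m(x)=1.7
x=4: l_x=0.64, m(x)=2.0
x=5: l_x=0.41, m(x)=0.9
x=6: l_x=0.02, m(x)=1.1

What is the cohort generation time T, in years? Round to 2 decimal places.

2.47

lx·mx: 0, 1.683, 2.64, 1.377, 1.28, 0.369, 0.022 → R0 = 7.371
x·lx·mx: 0, 1.683, 5.28, 4.131, 5.12, 1.845, 0.132 → Σ = 18.191
T = 18.191 / 7.371 = 2.467915… → 2.47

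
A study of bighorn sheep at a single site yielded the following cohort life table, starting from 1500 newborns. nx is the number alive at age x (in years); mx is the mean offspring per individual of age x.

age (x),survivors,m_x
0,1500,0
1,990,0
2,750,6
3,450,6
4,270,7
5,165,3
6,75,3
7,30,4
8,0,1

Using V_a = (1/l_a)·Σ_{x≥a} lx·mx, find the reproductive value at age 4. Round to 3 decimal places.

10.111

lx = nx/n0 = nx/1500: 1, 0.66, 0.5, 0.3, 0.18, 0.11, 0.05, 0.02, 0
lx·mx for x ≥ 4: 1.26, 0.33, 0.15, 0.08, 0 → sum = 1.82
V_4 = 1.82 / l_4 = 1.82 / 0.18 = 10.111111… → 10.111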